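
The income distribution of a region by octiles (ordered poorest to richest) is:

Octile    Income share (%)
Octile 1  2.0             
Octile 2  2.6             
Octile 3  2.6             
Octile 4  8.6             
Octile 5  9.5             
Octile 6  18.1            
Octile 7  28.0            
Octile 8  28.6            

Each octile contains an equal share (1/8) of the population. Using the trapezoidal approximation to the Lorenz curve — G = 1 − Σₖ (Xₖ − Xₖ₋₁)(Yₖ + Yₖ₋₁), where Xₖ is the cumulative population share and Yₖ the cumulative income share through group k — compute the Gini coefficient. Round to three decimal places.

Cumulative income shares Yₖ: 0.0200, 0.0460, 0.0720, 0.1580, 0.2530, 0.4340, 0.7140, 1.0000
Σ (Xₖ−Xₖ₋₁)(Yₖ+Yₖ₋₁) = (1/8)(0.0200+0.0000) + (1/8)(0.0460+0.0200) + (1/8)(0.0720+0.0460) + (1/8)(0.1580+0.0720) + (1/8)(0.2530+0.1580) + (1/8)(0.4340+0.2530) + (1/8)(0.7140+0.4340) + (1/8)(1.0000+0.7140)
  = 0.0025 + 0.0083 + 0.0148 + 0.0288 + 0.0514 + 0.0859 + 0.1435 + 0.2142 = 0.5493
G = 1 − 0.5493 = 0.4507

0.451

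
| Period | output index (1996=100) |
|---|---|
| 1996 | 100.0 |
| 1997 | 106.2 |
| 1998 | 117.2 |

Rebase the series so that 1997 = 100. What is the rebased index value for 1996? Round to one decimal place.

94.2

Rebased(1996) = 100.0 / 106.2 × 100 = 94.1620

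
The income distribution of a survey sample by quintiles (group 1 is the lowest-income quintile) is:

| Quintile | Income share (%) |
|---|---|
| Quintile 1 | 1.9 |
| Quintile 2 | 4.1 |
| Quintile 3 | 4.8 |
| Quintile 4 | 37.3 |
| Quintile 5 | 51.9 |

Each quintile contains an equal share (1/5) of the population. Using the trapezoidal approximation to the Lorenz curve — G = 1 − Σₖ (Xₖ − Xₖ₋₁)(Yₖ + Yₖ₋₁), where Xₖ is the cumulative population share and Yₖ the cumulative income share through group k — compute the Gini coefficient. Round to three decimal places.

Cumulative income shares Yₖ: 0.0190, 0.0600, 0.1080, 0.4810, 1.0000
Σ (Xₖ−Xₖ₋₁)(Yₖ+Yₖ₋₁) = (1/5)(0.0190+0.0000) + (1/5)(0.0600+0.0190) + (1/5)(0.1080+0.0600) + (1/5)(0.4810+0.1080) + (1/5)(1.0000+0.4810)
  = 0.0038 + 0.0158 + 0.0336 + 0.1178 + 0.2962 = 0.4672
G = 1 − 0.4672 = 0.5328

0.533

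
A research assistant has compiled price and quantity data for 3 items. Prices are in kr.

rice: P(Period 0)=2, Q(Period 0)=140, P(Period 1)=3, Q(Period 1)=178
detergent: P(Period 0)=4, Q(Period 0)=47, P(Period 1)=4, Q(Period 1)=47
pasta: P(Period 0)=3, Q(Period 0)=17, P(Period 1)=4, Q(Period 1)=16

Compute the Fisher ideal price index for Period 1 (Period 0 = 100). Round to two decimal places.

Laspeyres component (base-period weights):
ΣP(Period 1)Q(Period 0) = 3×140 + 4×47 + 4×17 = 420 + 188 + 68 = 676
ΣP(Period 0)Q(Period 0) = 2×140 + 4×47 + 3×17 = 280 + 188 + 51 = 519
L = 676 / 519 × 100 = 130.2505
Paasche component (current-period weights):
ΣP(Period 1)Q(Period 1) = 3×178 + 4×47 + 4×16 = 534 + 188 + 64 = 786
ΣP(Period 0)Q(Period 1) = 2×178 + 4×47 + 3×16 = 356 + 188 + 48 = 592
P = 786 / 592 × 100 = 132.7703
Fisher = √(L × P) = √(130.2505 × 132.7703) = 131.5043

131.50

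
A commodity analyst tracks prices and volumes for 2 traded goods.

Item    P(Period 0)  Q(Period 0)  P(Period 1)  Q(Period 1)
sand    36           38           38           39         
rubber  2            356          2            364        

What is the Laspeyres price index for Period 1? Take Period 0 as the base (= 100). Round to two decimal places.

103.65

Laspeyres price index uses base-period quantities as weights.
ΣP(Period 1)·Q(Period 0) = 38×38 + 2×356 = 1444 + 712 = 2156
ΣP(Period 0)·Q(Period 0) = 36×38 + 2×356 = 1368 + 712 = 2080
Index = 2156 / 2080 × 100 = 103.6538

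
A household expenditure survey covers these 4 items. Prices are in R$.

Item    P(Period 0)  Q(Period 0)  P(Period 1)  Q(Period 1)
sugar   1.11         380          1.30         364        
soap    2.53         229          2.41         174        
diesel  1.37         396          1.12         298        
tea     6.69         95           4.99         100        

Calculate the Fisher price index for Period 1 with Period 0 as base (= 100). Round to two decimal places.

89.94

Laspeyres component (base-period weights):
ΣP(Period 1)Q(Period 0) = 1.30×380 + 2.41×229 + 1.12×396 + 4.99×95 = 494 + 551.89 + 443.52 + 474.05 = 1963.46
ΣP(Period 0)Q(Period 0) = 1.11×380 + 2.53×229 + 1.37×396 + 6.69×95 = 421.8 + 579.37 + 542.52 + 635.55 = 2179.24
L = 1963.46 / 2179.24 × 100 = 90.0984
Paasche component (current-period weights):
ΣP(Period 1)Q(Period 1) = 1.30×364 + 2.41×174 + 1.12×298 + 4.99×100 = 473.2 + 419.34 + 333.76 + 499 = 1725.3
ΣP(Period 0)Q(Period 1) = 1.11×364 + 2.53×174 + 1.37×298 + 6.69×100 = 404.04 + 440.22 + 408.26 + 669 = 1921.52
P = 1725.3 / 1921.52 × 100 = 89.7883
Fisher = √(L × P) = √(90.0984 × 89.7883) = 89.9432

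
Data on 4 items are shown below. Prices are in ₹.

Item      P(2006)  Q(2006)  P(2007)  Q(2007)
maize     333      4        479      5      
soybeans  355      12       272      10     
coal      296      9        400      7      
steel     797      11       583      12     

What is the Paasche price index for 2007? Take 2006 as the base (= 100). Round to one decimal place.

88.5

Paasche price index uses current-period quantities as weights.
ΣP(2007)·Q(2007) = 479×5 + 272×10 + 400×7 + 583×12 = 2395 + 2720 + 2800 + 6996 = 14911
ΣP(2006)·Q(2007) = 333×5 + 355×10 + 296×7 + 797×12 = 1665 + 3550 + 2072 + 9564 = 16851
Index = 14911 / 16851 × 100 = 88.4873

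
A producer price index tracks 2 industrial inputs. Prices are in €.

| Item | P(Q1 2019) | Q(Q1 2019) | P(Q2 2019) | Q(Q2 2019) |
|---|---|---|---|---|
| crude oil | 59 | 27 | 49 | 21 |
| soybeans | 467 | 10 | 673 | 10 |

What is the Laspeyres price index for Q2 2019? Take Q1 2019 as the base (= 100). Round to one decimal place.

128.6

Laspeyres price index uses base-period quantities as weights.
ΣP(Q2 2019)·Q(Q1 2019) = 49×27 + 673×10 = 1323 + 6730 = 8053
ΣP(Q1 2019)·Q(Q1 2019) = 59×27 + 467×10 = 1593 + 4670 = 6263
Index = 8053 / 6263 × 100 = 128.5806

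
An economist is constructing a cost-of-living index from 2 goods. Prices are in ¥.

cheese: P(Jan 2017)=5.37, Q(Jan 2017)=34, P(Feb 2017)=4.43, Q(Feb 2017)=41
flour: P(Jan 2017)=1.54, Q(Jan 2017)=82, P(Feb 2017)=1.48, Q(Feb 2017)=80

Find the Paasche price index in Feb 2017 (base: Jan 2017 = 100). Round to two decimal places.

Paasche price index uses current-period quantities as weights.
ΣP(Feb 2017)·Q(Feb 2017) = 4.43×41 + 1.48×80 = 181.63 + 118.4 = 300.03
ΣP(Jan 2017)·Q(Feb 2017) = 5.37×41 + 1.54×80 = 220.17 + 123.2 = 343.37
Index = 300.03 / 343.37 × 100 = 87.3780

87.38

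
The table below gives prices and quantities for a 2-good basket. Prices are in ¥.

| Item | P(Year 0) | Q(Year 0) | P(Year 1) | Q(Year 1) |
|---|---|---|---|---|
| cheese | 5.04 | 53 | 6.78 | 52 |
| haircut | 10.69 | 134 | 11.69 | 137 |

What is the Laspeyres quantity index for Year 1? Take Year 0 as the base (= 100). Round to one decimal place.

101.6

Laspeyres quantity index uses base-period prices as weights.
ΣP(Year 0)·Q(Year 1) = 5.04×52 + 10.69×137 = 262.08 + 1464.53 = 1726.61
ΣP(Year 0)·Q(Year 0) = 5.04×53 + 10.69×134 = 267.12 + 1432.46 = 1699.58
Index = 1726.61 / 1699.58 × 100 = 101.5904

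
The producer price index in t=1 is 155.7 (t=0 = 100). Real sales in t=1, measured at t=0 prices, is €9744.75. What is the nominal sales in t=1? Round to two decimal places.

15172.58

Nominal = Real × (Index/100) = 9744.75 × (155.7/100)
        = 9744.75 × 1.557 = 15172.5757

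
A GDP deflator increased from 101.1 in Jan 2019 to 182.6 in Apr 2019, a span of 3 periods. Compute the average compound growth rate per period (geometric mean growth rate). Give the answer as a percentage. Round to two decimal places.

21.78%

Growth factor = (182.6/101.1)^(1/3) = (1.806133)^(1/3) = 1.217820
Growth rate = 1.217820 − 1 = 0.217820 = 21.7820%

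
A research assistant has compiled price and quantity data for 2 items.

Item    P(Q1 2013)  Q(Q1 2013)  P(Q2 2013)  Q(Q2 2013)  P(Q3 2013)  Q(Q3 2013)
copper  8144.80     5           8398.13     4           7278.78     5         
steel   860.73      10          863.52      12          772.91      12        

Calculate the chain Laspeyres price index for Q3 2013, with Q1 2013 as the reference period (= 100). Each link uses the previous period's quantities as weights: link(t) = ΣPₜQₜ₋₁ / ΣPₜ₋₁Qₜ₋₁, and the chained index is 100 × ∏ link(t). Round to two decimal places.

Link Q1 2013→Q2 2013:
ΣP(Q2 2013)Q(Q1 2013) = 8398.13×5 + 863.52×10 = 41990.65 + 8635.2 = 50625.85
ΣP(Q1 2013)Q(Q1 2013) = 8144.80×5 + 860.73×10 = 40724 + 8607.3 = 49331.3
link = 50625.85/49331.3 = 1.026242
Link Q2 2013→Q3 2013:
ΣP(Q3 2013)Q(Q2 2013) = 7278.78×4 + 772.91×12 = 29115.12 + 9274.92 = 38390.04
ΣP(Q2 2013)Q(Q2 2013) = 8398.13×4 + 863.52×12 = 33592.52 + 10362.24 = 43954.76
link = 38390.04/43954.76 = 0.873399
Chained index = 100 × 1.026242 × 0.873399 = 89.6319

89.63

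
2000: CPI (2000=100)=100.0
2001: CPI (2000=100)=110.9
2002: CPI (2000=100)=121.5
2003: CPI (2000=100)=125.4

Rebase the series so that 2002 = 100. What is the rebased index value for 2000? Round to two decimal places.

82.30

Rebased(2000) = 100.0 / 121.5 × 100 = 82.3045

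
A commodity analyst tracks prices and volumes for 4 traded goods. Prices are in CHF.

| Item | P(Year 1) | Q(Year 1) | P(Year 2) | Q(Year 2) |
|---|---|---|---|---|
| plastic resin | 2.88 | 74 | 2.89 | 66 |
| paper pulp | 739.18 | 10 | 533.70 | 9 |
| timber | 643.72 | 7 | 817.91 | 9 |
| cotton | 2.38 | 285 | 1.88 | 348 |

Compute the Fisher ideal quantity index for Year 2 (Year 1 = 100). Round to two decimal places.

Laspeyres component (base-period weights):
ΣP(Year 1)Q(Year 2) = 2.88×66 + 739.18×9 + 643.72×9 + 2.38×348 = 190.08 + 6652.62 + 5793.48 + 828.24 = 13464.42
ΣP(Year 1)Q(Year 1) = 2.88×74 + 739.18×10 + 643.72×7 + 2.38×285 = 213.12 + 7391.8 + 4506.04 + 678.3 = 12789.26
L = 13464.42 / 12789.26 × 100 = 105.2791
Paasche component (current-period weights):
ΣP(Year 2)Q(Year 2) = 2.89×66 + 533.70×9 + 817.91×9 + 1.88×348 = 190.74 + 4803.3 + 7361.19 + 654.24 = 13009.47
ΣP(Year 2)Q(Year 1) = 2.89×74 + 533.70×10 + 817.91×7 + 1.88×285 = 213.86 + 5337 + 5725.37 + 535.8 = 11812.03
P = 13009.47 / 11812.03 × 100 = 110.1375
Fisher = √(L × P) = √(105.2791 × 110.1375) = 107.6809

107.68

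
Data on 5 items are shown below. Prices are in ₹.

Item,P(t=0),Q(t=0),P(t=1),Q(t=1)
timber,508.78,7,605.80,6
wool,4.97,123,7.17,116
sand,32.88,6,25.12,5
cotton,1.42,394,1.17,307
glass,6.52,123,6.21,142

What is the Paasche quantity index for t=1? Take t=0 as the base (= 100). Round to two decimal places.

89.77

Paasche quantity index uses current-period prices as weights.
ΣP(t=1)·Q(t=1) = 605.80×6 + 7.17×116 + 25.12×5 + 1.17×307 + 6.21×142 = 3634.8 + 831.72 + 125.6 + 359.19 + 881.82 = 5833.13
ΣP(t=1)·Q(t=0) = 605.80×7 + 7.17×123 + 25.12×6 + 1.17×394 + 6.21×123 = 4240.6 + 881.91 + 150.72 + 460.98 + 763.83 = 6498.04
Index = 5833.13 / 6498.04 × 100 = 89.7675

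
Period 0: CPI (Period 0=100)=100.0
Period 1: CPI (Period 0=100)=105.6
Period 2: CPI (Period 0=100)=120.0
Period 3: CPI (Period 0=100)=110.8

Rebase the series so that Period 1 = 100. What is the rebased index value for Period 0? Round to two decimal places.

94.70

Rebased(Period 0) = 100.0 / 105.6 × 100 = 94.6970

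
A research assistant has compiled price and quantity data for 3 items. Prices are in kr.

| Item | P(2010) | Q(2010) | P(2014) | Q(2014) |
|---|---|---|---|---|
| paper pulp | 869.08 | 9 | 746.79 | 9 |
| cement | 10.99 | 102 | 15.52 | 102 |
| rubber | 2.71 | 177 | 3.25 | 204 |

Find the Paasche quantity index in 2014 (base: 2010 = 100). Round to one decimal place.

Paasche quantity index uses current-period prices as weights.
ΣP(2014)·Q(2014) = 746.79×9 + 15.52×102 + 3.25×204 = 6721.11 + 1583.04 + 663 = 8967.15
ΣP(2014)·Q(2010) = 746.79×9 + 15.52×102 + 3.25×177 = 6721.11 + 1583.04 + 575.25 = 8879.4
Index = 8967.15 / 8879.4 × 100 = 100.9882

101.0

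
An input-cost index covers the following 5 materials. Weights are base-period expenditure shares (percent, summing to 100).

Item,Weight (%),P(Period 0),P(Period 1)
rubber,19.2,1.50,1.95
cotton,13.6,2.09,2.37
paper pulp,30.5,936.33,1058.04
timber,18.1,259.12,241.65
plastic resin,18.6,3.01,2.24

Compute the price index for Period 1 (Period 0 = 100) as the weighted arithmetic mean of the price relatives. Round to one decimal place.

105.6

rubber: 19.2 × (1.95/1.50) = 19.2 × 1.300000 = 24.9600
cotton: 13.6 × (2.37/2.09) = 13.6 × 1.133971 = 15.4220
paper pulp: 30.5 × (1058.04/936.33) = 30.5 × 1.129986 = 34.4646
timber: 18.1 × (241.65/259.12) = 18.1 × 0.932579 = 16.8797
plastic resin: 18.6 × (2.24/3.01) = 18.6 × 0.744186 = 13.8419
Index = Σ wᵢ·(p₁ᵢ/p₀ᵢ) = 24.9600 + 15.4220 + 34.4646 + 16.8797 + 13.8419 = 105.5681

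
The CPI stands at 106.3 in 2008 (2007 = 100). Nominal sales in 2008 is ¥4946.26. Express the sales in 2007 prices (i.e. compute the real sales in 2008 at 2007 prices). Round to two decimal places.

Real = Nominal ÷ (Index/100) = 4946.26 ÷ (106.3/100)
     = 4946.26 ÷ 1.063 = 4653.1138

4653.11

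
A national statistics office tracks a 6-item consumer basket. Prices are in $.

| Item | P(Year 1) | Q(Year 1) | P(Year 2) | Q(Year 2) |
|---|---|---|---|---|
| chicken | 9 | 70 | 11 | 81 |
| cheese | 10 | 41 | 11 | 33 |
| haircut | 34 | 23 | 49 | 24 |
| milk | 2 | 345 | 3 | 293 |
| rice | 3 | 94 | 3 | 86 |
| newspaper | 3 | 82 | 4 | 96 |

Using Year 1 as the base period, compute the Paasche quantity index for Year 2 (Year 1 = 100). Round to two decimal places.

98.95

Paasche quantity index uses current-period prices as weights.
ΣP(Year 2)·Q(Year 2) = 11×81 + 11×33 + 49×24 + 3×293 + 3×86 + 4×96 = 891 + 363 + 1176 + 879 + 258 + 384 = 3951
ΣP(Year 2)·Q(Year 1) = 11×70 + 11×41 + 49×23 + 3×345 + 3×94 + 4×82 = 770 + 451 + 1127 + 1035 + 282 + 328 = 3993
Index = 3951 / 3993 × 100 = 98.9482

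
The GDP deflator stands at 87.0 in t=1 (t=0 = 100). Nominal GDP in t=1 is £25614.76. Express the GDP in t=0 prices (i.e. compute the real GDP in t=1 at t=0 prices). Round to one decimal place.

Real = Nominal ÷ (Index/100) = 25614.76 ÷ (87.0/100)
     = 25614.76 ÷ 0.870 = 29442.2529

29442.3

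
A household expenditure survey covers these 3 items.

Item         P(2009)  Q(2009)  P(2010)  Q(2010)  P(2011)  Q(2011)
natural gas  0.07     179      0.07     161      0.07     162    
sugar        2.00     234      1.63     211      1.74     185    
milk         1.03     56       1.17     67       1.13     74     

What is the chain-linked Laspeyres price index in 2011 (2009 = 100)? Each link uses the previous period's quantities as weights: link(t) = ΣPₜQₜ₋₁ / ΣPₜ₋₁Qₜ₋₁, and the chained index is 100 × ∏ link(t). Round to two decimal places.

89.41

Link 2009→2010:
ΣP(2010)Q(2009) = 0.07×179 + 1.63×234 + 1.17×56 = 12.53 + 381.42 + 65.52 = 459.47
ΣP(2009)Q(2009) = 0.07×179 + 2.00×234 + 1.03×56 = 12.53 + 468 + 57.68 = 538.21
link = 459.47/538.21 = 0.853700
Link 2010→2011:
ΣP(2011)Q(2010) = 0.07×161 + 1.74×211 + 1.13×67 = 11.27 + 367.14 + 75.71 = 454.12
ΣP(2010)Q(2010) = 0.07×161 + 1.63×211 + 1.17×67 = 11.27 + 343.93 + 78.39 = 433.59
link = 454.12/433.59 = 1.047349
Chained index = 100 × 0.853700 × 1.047349 = 89.4122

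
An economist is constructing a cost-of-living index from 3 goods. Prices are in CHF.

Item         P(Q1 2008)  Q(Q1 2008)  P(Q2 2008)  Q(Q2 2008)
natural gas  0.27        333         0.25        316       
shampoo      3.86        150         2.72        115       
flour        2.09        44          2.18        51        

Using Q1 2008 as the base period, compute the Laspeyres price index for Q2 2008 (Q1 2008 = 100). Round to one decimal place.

Laspeyres price index uses base-period quantities as weights.
ΣP(Q2 2008)·Q(Q1 2008) = 0.25×333 + 2.72×150 + 2.18×44 = 83.25 + 408 + 95.92 = 587.17
ΣP(Q1 2008)·Q(Q1 2008) = 0.27×333 + 3.86×150 + 2.09×44 = 89.91 + 579 + 91.96 = 760.87
Index = 587.17 / 760.87 × 100 = 77.1709

77.2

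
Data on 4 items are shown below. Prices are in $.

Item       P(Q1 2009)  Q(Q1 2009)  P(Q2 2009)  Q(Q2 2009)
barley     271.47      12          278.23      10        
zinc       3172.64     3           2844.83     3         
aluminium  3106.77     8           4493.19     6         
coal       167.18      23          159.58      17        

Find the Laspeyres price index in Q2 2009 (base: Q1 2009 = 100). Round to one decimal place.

124.1

Laspeyres price index uses base-period quantities as weights.
ΣP(Q2 2009)·Q(Q1 2009) = 278.23×12 + 2844.83×3 + 4493.19×8 + 159.58×23 = 3338.76 + 8534.49 + 35945.52 + 3670.34 = 51489.11
ΣP(Q1 2009)·Q(Q1 2009) = 271.47×12 + 3172.64×3 + 3106.77×8 + 167.18×23 = 3257.64 + 9517.92 + 24854.16 + 3845.14 = 41474.86
Index = 51489.11 / 41474.86 × 100 = 124.1453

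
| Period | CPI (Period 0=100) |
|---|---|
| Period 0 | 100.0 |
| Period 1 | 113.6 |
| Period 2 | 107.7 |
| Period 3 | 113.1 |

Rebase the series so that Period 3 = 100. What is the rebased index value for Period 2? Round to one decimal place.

95.2

Rebased(Period 2) = 107.7 / 113.1 × 100 = 95.2255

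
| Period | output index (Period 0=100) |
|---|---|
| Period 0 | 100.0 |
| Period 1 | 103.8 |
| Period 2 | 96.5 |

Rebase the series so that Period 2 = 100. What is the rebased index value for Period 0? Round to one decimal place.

Rebased(Period 0) = 100.0 / 96.5 × 100 = 103.6269

103.6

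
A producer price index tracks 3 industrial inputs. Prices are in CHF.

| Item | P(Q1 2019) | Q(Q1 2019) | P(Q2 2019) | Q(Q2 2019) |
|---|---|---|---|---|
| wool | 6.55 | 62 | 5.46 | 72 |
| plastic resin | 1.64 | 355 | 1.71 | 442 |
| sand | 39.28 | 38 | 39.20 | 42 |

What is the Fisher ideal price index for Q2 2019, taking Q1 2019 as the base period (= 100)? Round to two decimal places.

98.18

Laspeyres component (base-period weights):
ΣP(Q2 2019)Q(Q1 2019) = 5.46×62 + 1.71×355 + 39.20×38 = 338.52 + 607.05 + 1489.6 = 2435.17
ΣP(Q1 2019)Q(Q1 2019) = 6.55×62 + 1.64×355 + 39.28×38 = 406.1 + 582.2 + 1492.64 = 2480.94
L = 2435.17 / 2480.94 × 100 = 98.1551
Paasche component (current-period weights):
ΣP(Q2 2019)Q(Q2 2019) = 5.46×72 + 1.71×442 + 39.20×42 = 393.12 + 755.82 + 1646.4 = 2795.34
ΣP(Q1 2019)Q(Q2 2019) = 6.55×72 + 1.64×442 + 39.28×42 = 471.6 + 724.88 + 1649.76 = 2846.24
P = 2795.34 / 2846.24 × 100 = 98.2117
Fisher = √(L × P) = √(98.1551 × 98.2117) = 98.1834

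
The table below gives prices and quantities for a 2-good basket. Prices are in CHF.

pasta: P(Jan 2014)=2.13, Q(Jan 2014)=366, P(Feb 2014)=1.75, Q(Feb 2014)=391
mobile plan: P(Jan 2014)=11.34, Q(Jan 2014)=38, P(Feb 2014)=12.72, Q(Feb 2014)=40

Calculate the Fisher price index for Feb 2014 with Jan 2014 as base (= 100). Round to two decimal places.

Laspeyres component (base-period weights):
ΣP(Feb 2014)Q(Jan 2014) = 1.75×366 + 12.72×38 = 640.5 + 483.36 = 1123.86
ΣP(Jan 2014)Q(Jan 2014) = 2.13×366 + 11.34×38 = 779.58 + 430.92 = 1210.5
L = 1123.86 / 1210.5 × 100 = 92.8426
Paasche component (current-period weights):
ΣP(Feb 2014)Q(Feb 2014) = 1.75×391 + 12.72×40 = 684.25 + 508.8 = 1193.05
ΣP(Jan 2014)Q(Feb 2014) = 2.13×391 + 11.34×40 = 832.83 + 453.6 = 1286.43
P = 1193.05 / 1286.43 × 100 = 92.7412
Fisher = √(L × P) = √(92.8426 × 92.7412) = 92.7919

92.79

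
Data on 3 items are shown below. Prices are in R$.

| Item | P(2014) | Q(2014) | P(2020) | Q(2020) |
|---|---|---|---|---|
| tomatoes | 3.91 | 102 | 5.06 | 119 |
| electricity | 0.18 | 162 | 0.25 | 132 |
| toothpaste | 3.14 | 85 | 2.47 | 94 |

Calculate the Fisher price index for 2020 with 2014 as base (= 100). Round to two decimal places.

110.46

Laspeyres component (base-period weights):
ΣP(2020)Q(2014) = 5.06×102 + 0.25×162 + 2.47×85 = 516.12 + 40.5 + 209.95 = 766.57
ΣP(2014)Q(2014) = 3.91×102 + 0.18×162 + 3.14×85 = 398.82 + 29.16 + 266.9 = 694.88
L = 766.57 / 694.88 × 100 = 110.3169
Paasche component (current-period weights):
ΣP(2020)Q(2020) = 5.06×119 + 0.25×132 + 2.47×94 = 602.14 + 33 + 232.18 = 867.32
ΣP(2014)Q(2020) = 3.91×119 + 0.18×132 + 3.14×94 = 465.29 + 23.76 + 295.16 = 784.21
P = 867.32 / 784.21 × 100 = 110.5979
Fisher = √(L × P) = √(110.3169 × 110.5979) = 110.4573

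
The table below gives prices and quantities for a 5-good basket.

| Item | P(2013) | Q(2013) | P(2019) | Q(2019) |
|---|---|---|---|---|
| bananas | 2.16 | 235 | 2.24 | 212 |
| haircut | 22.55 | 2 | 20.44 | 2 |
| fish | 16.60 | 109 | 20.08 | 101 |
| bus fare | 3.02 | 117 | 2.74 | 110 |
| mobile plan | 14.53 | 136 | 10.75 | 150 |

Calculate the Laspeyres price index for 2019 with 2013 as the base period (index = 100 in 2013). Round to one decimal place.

Laspeyres price index uses base-period quantities as weights.
ΣP(2019)·Q(2013) = 2.24×235 + 20.44×2 + 20.08×109 + 2.74×117 + 10.75×136 = 526.4 + 40.88 + 2188.72 + 320.58 + 1462 = 4538.58
ΣP(2013)·Q(2013) = 2.16×235 + 22.55×2 + 16.60×109 + 3.02×117 + 14.53×136 = 507.6 + 45.1 + 1809.4 + 353.34 + 1976.08 = 4691.52
Index = 4538.58 / 4691.52 × 100 = 96.7401

96.7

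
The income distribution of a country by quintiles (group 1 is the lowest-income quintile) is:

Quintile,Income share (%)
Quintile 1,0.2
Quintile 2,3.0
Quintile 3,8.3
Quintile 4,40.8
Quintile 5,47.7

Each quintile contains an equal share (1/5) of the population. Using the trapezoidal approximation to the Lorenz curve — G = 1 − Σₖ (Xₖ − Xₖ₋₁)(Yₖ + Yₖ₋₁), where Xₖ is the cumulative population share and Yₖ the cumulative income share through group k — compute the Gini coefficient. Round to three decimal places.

0.531

Cumulative income shares Yₖ: 0.0020, 0.0320, 0.1150, 0.5230, 1.0000
Σ (Xₖ−Xₖ₋₁)(Yₖ+Yₖ₋₁) = (1/5)(0.0020+0.0000) + (1/5)(0.0320+0.0020) + (1/5)(0.1150+0.0320) + (1/5)(0.5230+0.1150) + (1/5)(1.0000+0.5230)
  = 0.0004 + 0.0068 + 0.0294 + 0.1276 + 0.3046 = 0.4688
G = 1 − 0.4688 = 0.5312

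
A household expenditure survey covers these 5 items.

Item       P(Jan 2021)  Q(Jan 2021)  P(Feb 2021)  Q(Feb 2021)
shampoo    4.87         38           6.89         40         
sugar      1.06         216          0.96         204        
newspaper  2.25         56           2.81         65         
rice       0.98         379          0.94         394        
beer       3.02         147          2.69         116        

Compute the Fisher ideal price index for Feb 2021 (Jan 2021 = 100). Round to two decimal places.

Laspeyres component (base-period weights):
ΣP(Feb 2021)Q(Jan 2021) = 6.89×38 + 0.96×216 + 2.81×56 + 0.94×379 + 2.69×147 = 261.82 + 207.36 + 157.36 + 356.26 + 395.43 = 1378.23
ΣP(Jan 2021)Q(Jan 2021) = 4.87×38 + 1.06×216 + 2.25×56 + 0.98×379 + 3.02×147 = 185.06 + 228.96 + 126 + 371.42 + 443.94 = 1355.38
L = 1378.23 / 1355.38 × 100 = 101.6859
Paasche component (current-period weights):
ΣP(Feb 2021)Q(Feb 2021) = 6.89×40 + 0.96×204 + 2.81×65 + 0.94×394 + 2.69×116 = 275.6 + 195.84 + 182.65 + 370.36 + 312.04 = 1336.49
ΣP(Jan 2021)Q(Feb 2021) = 4.87×40 + 1.06×204 + 2.25×65 + 0.98×394 + 3.02×116 = 194.8 + 216.24 + 146.25 + 386.12 + 350.32 = 1293.73
P = 1336.49 / 1293.73 × 100 = 103.3052
Fisher = √(L × P) = √(101.6859 × 103.3052) = 102.4923

102.49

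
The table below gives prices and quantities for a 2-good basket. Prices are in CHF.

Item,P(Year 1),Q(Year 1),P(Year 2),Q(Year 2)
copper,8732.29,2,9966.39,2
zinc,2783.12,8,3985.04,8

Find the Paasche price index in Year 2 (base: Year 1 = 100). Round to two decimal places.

130.41

Paasche price index uses current-period quantities as weights.
ΣP(Year 2)·Q(Year 2) = 9966.39×2 + 3985.04×8 = 19932.78 + 31880.32 = 51813.1
ΣP(Year 1)·Q(Year 2) = 8732.29×2 + 2783.12×8 = 17464.58 + 22264.96 = 39729.54
Index = 51813.1 / 39729.54 × 100 = 130.4145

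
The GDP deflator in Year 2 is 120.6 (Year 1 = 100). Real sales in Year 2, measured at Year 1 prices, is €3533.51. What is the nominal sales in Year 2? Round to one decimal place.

4261.4

Nominal = Real × (Index/100) = 3533.51 × (120.6/100)
        = 3533.51 × 1.206 = 4261.4131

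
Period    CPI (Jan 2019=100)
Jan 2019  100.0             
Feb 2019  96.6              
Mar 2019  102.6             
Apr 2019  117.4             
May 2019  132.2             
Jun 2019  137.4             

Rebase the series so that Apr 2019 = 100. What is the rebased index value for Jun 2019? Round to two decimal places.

Rebased(Jun 2019) = 137.4 / 117.4 × 100 = 117.0358

117.04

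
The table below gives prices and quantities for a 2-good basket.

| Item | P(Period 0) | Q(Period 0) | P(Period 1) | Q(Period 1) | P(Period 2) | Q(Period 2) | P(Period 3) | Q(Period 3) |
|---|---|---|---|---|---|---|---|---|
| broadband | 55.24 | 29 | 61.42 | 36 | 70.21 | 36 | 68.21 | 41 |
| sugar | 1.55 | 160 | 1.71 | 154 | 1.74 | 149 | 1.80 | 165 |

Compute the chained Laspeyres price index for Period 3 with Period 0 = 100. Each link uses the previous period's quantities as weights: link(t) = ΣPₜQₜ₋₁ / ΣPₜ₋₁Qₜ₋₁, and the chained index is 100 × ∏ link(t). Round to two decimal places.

Link Period 0→Period 1:
ΣP(Period 1)Q(Period 0) = 61.42×29 + 1.71×160 = 1781.18 + 273.6 = 2054.78
ΣP(Period 0)Q(Period 0) = 55.24×29 + 1.55×160 = 1601.96 + 248 = 1849.96
link = 2054.78/1849.96 = 1.110716
Link Period 1→Period 2:
ΣP(Period 2)Q(Period 1) = 70.21×36 + 1.74×154 = 2527.56 + 267.96 = 2795.52
ΣP(Period 1)Q(Period 1) = 61.42×36 + 1.71×154 = 2211.12 + 263.34 = 2474.46
link = 2795.52/2474.46 = 1.129750
Link Period 2→Period 3:
ΣP(Period 3)Q(Period 2) = 68.21×36 + 1.80×149 = 2455.56 + 268.2 = 2723.76
ΣP(Period 2)Q(Period 2) = 70.21×36 + 1.74×149 = 2527.56 + 259.26 = 2786.82
link = 2723.76/2786.82 = 0.977372
Chained index = 100 × 1.110716 × 1.129750 × 0.977372 = 122.6437

122.64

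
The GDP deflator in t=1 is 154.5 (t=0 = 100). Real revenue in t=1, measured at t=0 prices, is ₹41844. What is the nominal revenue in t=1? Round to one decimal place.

Nominal = Real × (Index/100) = 41844 × (154.5/100)
        = 41844 × 1.545 = 64648.9800

64649.0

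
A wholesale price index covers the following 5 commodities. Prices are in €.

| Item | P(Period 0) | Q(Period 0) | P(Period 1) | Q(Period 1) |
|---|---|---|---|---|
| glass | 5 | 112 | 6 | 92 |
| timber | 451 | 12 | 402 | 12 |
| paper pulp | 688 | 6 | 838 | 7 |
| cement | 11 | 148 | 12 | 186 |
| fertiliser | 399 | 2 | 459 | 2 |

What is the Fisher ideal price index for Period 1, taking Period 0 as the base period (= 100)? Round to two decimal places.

105.94

Laspeyres component (base-period weights):
ΣP(Period 1)Q(Period 0) = 6×112 + 402×12 + 838×6 + 12×148 + 459×2 = 672 + 4824 + 5028 + 1776 + 918 = 13218
ΣP(Period 0)Q(Period 0) = 5×112 + 451×12 + 688×6 + 11×148 + 399×2 = 560 + 5412 + 4128 + 1628 + 798 = 12526
L = 13218 / 12526 × 100 = 105.5245
Paasche component (current-period weights):
ΣP(Period 1)Q(Period 1) = 6×92 + 402×12 + 838×7 + 12×186 + 459×2 = 552 + 4824 + 5866 + 2232 + 918 = 14392
ΣP(Period 0)Q(Period 1) = 5×92 + 451×12 + 688×7 + 11×186 + 399×2 = 460 + 5412 + 4816 + 2046 + 798 = 13532
P = 14392 / 13532 × 100 = 106.3553
Fisher = √(L × P) = √(105.5245 × 106.3553) = 105.9391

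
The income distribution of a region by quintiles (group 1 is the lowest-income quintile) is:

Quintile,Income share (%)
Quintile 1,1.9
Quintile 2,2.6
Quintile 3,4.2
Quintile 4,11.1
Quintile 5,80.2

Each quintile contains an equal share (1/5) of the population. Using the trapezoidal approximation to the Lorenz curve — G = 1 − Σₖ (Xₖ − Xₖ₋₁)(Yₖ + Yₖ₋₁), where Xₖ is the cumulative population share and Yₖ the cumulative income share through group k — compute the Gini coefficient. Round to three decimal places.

0.660

Cumulative income shares Yₖ: 0.0190, 0.0450, 0.0870, 0.1980, 1.0000
Σ (Xₖ−Xₖ₋₁)(Yₖ+Yₖ₋₁) = (1/5)(0.0190+0.0000) + (1/5)(0.0450+0.0190) + (1/5)(0.0870+0.0450) + (1/5)(0.1980+0.0870) + (1/5)(1.0000+0.1980)
  = 0.0038 + 0.0128 + 0.0264 + 0.0570 + 0.2396 = 0.3396
G = 1 − 0.3396 = 0.6604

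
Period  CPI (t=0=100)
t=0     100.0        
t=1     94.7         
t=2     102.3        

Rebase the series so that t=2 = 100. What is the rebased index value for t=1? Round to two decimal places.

Rebased(t=1) = 94.7 / 102.3 × 100 = 92.5709

92.57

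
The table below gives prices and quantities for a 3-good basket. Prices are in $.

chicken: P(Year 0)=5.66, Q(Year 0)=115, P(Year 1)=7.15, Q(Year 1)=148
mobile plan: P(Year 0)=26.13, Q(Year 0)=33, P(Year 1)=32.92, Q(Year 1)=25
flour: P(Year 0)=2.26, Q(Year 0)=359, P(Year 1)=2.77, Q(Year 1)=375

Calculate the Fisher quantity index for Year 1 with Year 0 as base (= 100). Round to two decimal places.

Laspeyres component (base-period weights):
ΣP(Year 0)Q(Year 1) = 5.66×148 + 26.13×25 + 2.26×375 = 837.68 + 653.25 + 847.5 = 2338.43
ΣP(Year 0)Q(Year 0) = 5.66×115 + 26.13×33 + 2.26×359 = 650.9 + 862.29 + 811.34 = 2324.53
L = 2338.43 / 2324.53 × 100 = 100.5980
Paasche component (current-period weights):
ΣP(Year 1)Q(Year 1) = 7.15×148 + 32.92×25 + 2.77×375 = 1058.2 + 823 + 1038.75 = 2919.95
ΣP(Year 1)Q(Year 0) = 7.15×115 + 32.92×33 + 2.77×359 = 822.25 + 1086.36 + 994.43 = 2903.04
P = 2919.95 / 2903.04 × 100 = 100.5825
Fisher = √(L × P) = √(100.5980 × 100.5825) = 100.5902

100.59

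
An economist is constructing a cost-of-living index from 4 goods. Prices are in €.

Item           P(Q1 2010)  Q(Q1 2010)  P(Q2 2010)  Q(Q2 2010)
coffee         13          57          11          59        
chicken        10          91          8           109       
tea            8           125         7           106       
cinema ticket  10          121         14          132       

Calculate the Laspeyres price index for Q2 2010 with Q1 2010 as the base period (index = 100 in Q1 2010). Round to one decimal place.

101.6

Laspeyres price index uses base-period quantities as weights.
ΣP(Q2 2010)·Q(Q1 2010) = 11×57 + 8×91 + 7×125 + 14×121 = 627 + 728 + 875 + 1694 = 3924
ΣP(Q1 2010)·Q(Q1 2010) = 13×57 + 10×91 + 8×125 + 10×121 = 741 + 910 + 1000 + 1210 = 3861
Index = 3924 / 3861 × 100 = 101.6317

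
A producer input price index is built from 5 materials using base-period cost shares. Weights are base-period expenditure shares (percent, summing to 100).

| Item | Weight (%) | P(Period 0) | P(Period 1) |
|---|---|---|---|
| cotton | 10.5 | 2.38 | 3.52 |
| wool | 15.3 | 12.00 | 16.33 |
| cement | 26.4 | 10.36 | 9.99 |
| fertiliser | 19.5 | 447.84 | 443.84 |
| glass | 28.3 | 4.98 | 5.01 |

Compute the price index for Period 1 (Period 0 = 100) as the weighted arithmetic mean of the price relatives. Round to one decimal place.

109.6

cotton: 10.5 × (3.52/2.38) = 10.5 × 1.478992 = 15.5294
wool: 15.3 × (16.33/12.00) = 15.3 × 1.360833 = 20.8207
cement: 26.4 × (9.99/10.36) = 26.4 × 0.964286 = 25.4571
fertiliser: 19.5 × (443.84/447.84) = 19.5 × 0.991068 = 19.3258
glass: 28.3 × (5.01/4.98) = 28.3 × 1.006024 = 28.4705
Index = Σ wᵢ·(p₁ᵢ/p₀ᵢ) = 15.5294 + 20.8207 + 25.4571 + 19.3258 + 28.4705 = 109.6036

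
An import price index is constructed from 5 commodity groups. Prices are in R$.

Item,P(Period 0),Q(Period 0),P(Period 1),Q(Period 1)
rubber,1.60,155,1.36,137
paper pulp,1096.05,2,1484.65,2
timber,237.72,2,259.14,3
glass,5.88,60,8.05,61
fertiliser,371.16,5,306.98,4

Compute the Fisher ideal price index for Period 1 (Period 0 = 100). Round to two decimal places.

112.66

Laspeyres component (base-period weights):
ΣP(Period 1)Q(Period 0) = 1.36×155 + 1484.65×2 + 259.14×2 + 8.05×60 + 306.98×5 = 210.8 + 2969.3 + 518.28 + 483 + 1534.9 = 5716.28
ΣP(Period 0)Q(Period 0) = 1.60×155 + 1096.05×2 + 237.72×2 + 5.88×60 + 371.16×5 = 248 + 2192.1 + 475.44 + 352.8 + 1855.8 = 5124.14
L = 5716.28 / 5124.14 × 100 = 111.5559
Paasche component (current-period weights):
ΣP(Period 1)Q(Period 1) = 1.36×137 + 1484.65×2 + 259.14×3 + 8.05×61 + 306.98×4 = 186.32 + 2969.3 + 777.42 + 491.05 + 1227.92 = 5652.01
ΣP(Period 0)Q(Period 1) = 1.60×137 + 1096.05×2 + 237.72×3 + 5.88×61 + 371.16×4 = 219.2 + 2192.1 + 713.16 + 358.68 + 1484.64 = 4967.78
P = 5652.01 / 4967.78 × 100 = 113.7734
Fisher = √(L × P) = √(111.5559 × 113.7734) = 112.6592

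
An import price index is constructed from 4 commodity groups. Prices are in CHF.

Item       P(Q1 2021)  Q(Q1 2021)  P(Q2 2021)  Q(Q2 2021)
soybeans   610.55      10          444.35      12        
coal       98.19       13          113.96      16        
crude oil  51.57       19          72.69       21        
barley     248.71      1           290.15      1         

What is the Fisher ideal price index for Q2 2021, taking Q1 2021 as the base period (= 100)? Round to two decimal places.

Laspeyres component (base-period weights):
ΣP(Q2 2021)Q(Q1 2021) = 444.35×10 + 113.96×13 + 72.69×19 + 290.15×1 = 4443.5 + 1481.48 + 1381.11 + 290.15 = 7596.24
ΣP(Q1 2021)Q(Q1 2021) = 610.55×10 + 98.19×13 + 51.57×19 + 248.71×1 = 6105.5 + 1276.47 + 979.83 + 248.71 = 8610.51
L = 7596.24 / 8610.51 × 100 = 88.2206
Paasche component (current-period weights):
ΣP(Q2 2021)Q(Q2 2021) = 444.35×12 + 113.96×16 + 72.69×21 + 290.15×1 = 5332.2 + 1823.36 + 1526.49 + 290.15 = 8972.2
ΣP(Q1 2021)Q(Q2 2021) = 610.55×12 + 98.19×16 + 51.57×21 + 248.71×1 = 7326.6 + 1571.04 + 1082.97 + 248.71 = 10229.32
P = 8972.2 / 10229.32 × 100 = 87.7106
Fisher = √(L × P) = √(88.2206 × 87.7106) = 87.9652

87.97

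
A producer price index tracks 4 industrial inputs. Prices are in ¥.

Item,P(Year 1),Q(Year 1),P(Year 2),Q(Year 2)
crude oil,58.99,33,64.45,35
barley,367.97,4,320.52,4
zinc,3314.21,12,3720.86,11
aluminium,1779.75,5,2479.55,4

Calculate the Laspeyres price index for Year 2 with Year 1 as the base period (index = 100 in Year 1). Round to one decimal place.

Laspeyres price index uses base-period quantities as weights.
ΣP(Year 2)·Q(Year 1) = 64.45×33 + 320.52×4 + 3720.86×12 + 2479.55×5 = 2126.85 + 1282.08 + 44650.32 + 12397.75 = 60457
ΣP(Year 1)·Q(Year 1) = 58.99×33 + 367.97×4 + 3314.21×12 + 1779.75×5 = 1946.67 + 1471.88 + 39770.52 + 8898.75 = 52087.82
Index = 60457 / 52087.82 × 100 = 116.0674

116.1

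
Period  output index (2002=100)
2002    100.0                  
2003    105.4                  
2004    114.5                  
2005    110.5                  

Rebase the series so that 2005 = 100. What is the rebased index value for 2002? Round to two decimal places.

90.50

Rebased(2002) = 100.0 / 110.5 × 100 = 90.4977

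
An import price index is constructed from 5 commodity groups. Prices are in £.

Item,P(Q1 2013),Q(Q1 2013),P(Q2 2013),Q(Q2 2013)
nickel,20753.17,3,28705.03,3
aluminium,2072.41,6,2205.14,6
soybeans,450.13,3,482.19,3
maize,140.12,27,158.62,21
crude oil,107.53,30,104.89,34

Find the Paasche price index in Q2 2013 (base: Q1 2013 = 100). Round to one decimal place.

130.3

Paasche price index uses current-period quantities as weights.
ΣP(Q2 2013)·Q(Q2 2013) = 28705.03×3 + 2205.14×6 + 482.19×3 + 158.62×21 + 104.89×34 = 86115.09 + 13230.84 + 1446.57 + 3331.02 + 3566.26 = 107689.78
ΣP(Q1 2013)·Q(Q2 2013) = 20753.17×3 + 2072.41×6 + 450.13×3 + 140.12×21 + 107.53×34 = 62259.51 + 12434.46 + 1350.39 + 2942.52 + 3656.02 = 82642.9
Index = 107689.78 / 82642.9 × 100 = 130.3074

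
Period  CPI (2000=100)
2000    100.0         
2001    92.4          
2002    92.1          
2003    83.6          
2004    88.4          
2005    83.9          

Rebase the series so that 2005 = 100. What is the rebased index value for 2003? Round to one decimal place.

99.6

Rebased(2003) = 83.6 / 83.9 × 100 = 99.6424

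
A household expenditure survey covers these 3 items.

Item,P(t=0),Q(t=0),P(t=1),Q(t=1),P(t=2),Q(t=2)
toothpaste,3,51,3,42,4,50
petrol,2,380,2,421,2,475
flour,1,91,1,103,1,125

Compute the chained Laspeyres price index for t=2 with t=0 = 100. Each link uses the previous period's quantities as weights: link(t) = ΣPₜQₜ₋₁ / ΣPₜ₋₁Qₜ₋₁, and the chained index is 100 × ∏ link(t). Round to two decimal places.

Link t=0→t=1:
ΣP(t=1)Q(t=0) = 3×51 + 2×380 + 1×91 = 153 + 760 + 91 = 1004
ΣP(t=0)Q(t=0) = 3×51 + 2×380 + 1×91 = 153 + 760 + 91 = 1004
link = 1004/1004 = 1.000000
Link t=1→t=2:
ΣP(t=2)Q(t=1) = 4×42 + 2×421 + 1×103 = 168 + 842 + 103 = 1113
ΣP(t=1)Q(t=1) = 3×42 + 2×421 + 1×103 = 126 + 842 + 103 = 1071
link = 1113/1071 = 1.039216
Chained index = 100 × 1.000000 × 1.039216 = 103.9216

103.92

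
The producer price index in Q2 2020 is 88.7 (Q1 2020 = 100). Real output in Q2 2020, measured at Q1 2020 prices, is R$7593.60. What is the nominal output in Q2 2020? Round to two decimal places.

Nominal = Real × (Index/100) = 7593.60 × (88.7/100)
        = 7593.60 × 0.887 = 6735.5232

6735.52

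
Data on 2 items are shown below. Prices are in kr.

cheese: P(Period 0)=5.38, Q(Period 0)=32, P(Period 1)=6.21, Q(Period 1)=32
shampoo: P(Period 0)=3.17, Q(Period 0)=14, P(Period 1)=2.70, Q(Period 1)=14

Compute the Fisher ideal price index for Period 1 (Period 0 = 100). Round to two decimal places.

Laspeyres component (base-period weights):
ΣP(Period 1)Q(Period 0) = 6.21×32 + 2.70×14 = 198.72 + 37.8 = 236.52
ΣP(Period 0)Q(Period 0) = 5.38×32 + 3.17×14 = 172.16 + 44.38 = 216.54
L = 236.52 / 216.54 × 100 = 109.2269
Paasche component (current-period weights):
ΣP(Period 1)Q(Period 1) = 6.21×32 + 2.70×14 = 198.72 + 37.8 = 236.52
ΣP(Period 0)Q(Period 1) = 5.38×32 + 3.17×14 = 172.16 + 44.38 = 216.54
P = 236.52 / 216.54 × 100 = 109.2269
Fisher = √(L × P) = √(109.2269 × 109.2269) = 109.2269

109.23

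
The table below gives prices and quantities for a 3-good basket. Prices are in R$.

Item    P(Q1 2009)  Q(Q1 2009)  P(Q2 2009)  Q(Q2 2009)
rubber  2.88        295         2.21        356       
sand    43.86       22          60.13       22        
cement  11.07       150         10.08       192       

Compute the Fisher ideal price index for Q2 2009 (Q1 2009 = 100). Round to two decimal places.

99.31

Laspeyres component (base-period weights):
ΣP(Q2 2009)Q(Q1 2009) = 2.21×295 + 60.13×22 + 10.08×150 = 651.95 + 1322.86 + 1512 = 3486.81
ΣP(Q1 2009)Q(Q1 2009) = 2.88×295 + 43.86×22 + 11.07×150 = 849.6 + 964.92 + 1660.5 = 3475.02
L = 3486.81 / 3475.02 × 100 = 100.3393
Paasche component (current-period weights):
ΣP(Q2 2009)Q(Q2 2009) = 2.21×356 + 60.13×22 + 10.08×192 = 786.76 + 1322.86 + 1935.36 = 4044.98
ΣP(Q1 2009)Q(Q2 2009) = 2.88×356 + 43.86×22 + 11.07×192 = 1025.28 + 964.92 + 2125.44 = 4115.64
P = 4044.98 / 4115.64 × 100 = 98.2831
Fisher = √(L × P) = √(100.3393 × 98.2831) = 99.3059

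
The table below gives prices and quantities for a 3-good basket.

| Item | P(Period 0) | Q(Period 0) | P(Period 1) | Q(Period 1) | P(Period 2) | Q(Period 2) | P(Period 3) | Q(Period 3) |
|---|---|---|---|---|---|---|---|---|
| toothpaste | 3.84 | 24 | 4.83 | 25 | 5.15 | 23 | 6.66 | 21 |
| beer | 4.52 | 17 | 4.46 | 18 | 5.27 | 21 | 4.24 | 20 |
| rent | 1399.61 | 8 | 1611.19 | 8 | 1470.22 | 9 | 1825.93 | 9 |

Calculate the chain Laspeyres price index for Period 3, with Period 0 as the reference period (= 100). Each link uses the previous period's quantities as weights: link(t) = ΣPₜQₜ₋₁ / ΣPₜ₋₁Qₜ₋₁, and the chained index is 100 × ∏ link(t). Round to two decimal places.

130.54

Link Period 0→Period 1:
ΣP(Period 1)Q(Period 0) = 4.83×24 + 4.46×17 + 1611.19×8 = 115.92 + 75.82 + 12889.52 = 13081.26
ΣP(Period 0)Q(Period 0) = 3.84×24 + 4.52×17 + 1399.61×8 = 92.16 + 76.84 + 11196.88 = 11365.88
link = 13081.26/11365.88 = 1.150924
Link Period 1→Period 2:
ΣP(Period 2)Q(Period 1) = 5.15×25 + 5.27×18 + 1470.22×8 = 128.75 + 94.86 + 11761.76 = 11985.37
ΣP(Period 1)Q(Period 1) = 4.83×25 + 4.46×18 + 1611.19×8 = 120.75 + 80.28 + 12889.52 = 13090.55
link = 11985.37/13090.55 = 0.915574
Link Period 2→Period 3:
ΣP(Period 3)Q(Period 2) = 6.66×23 + 4.24×21 + 1825.93×9 = 153.18 + 89.04 + 16433.37 = 16675.59
ΣP(Period 2)Q(Period 2) = 5.15×23 + 5.27×21 + 1470.22×9 = 118.45 + 110.67 + 13231.98 = 13461.1
link = 16675.59/13461.1 = 1.238798
Chained index = 100 × 1.150924 × 0.915574 × 1.238798 = 130.5391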